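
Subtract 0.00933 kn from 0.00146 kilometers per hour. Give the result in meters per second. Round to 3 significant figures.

-0.00439 m/s

0.00146 km/h = 0.000405556 m/s and 0.00933 kn = 0.00479977 m/s.
0.000405556 − 0.00479977 ≈ -0.00439 m/s.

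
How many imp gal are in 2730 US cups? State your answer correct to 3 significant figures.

142 imperial gallons

1 US cup = 0.0520421 imp gal.
2730 × 0.0520421 ≈ 142 imp gal.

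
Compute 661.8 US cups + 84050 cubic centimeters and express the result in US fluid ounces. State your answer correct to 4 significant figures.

8136 US fluid ounces

661.8 US cup = 5294.40 US fl oz and 84050 cm³ = 2842.07 US fl oz.
5294.40 + 2842.07 ≈ 8136 US fl oz.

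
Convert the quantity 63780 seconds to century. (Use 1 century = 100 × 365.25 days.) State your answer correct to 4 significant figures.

1 second = 3.16881e-10 century.
Thus 63780 × 3.16881e-10 ≈ 2.021e-5 century.

2.021e-5 century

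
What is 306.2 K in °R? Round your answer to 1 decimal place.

°R = K × 9/5.
Applying the formula gives 551.2 °R.

551.2 °R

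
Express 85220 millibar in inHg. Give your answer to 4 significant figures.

2517 inches of mercury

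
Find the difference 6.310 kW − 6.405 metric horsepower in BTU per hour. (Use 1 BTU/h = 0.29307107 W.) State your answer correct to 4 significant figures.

5456 BTU/h

6.310 kW = 21530.6 BTU/h and 6.405 PS = 16074.2 BTU/h.
21530.6 − 16074.2 ≈ 5456 BTU/h.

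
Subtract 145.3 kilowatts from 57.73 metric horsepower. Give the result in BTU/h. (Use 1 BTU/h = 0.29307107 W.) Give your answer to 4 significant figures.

-350900 BTU per hour

57.73 PS = 144881 BTU/h and 145.3 kW = 495784 BTU/h.
144881 − 495784 ≈ -350900 BTU/h.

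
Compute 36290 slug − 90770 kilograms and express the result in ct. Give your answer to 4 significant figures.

36290 slug = 2.64806e+9 ct and 90770 kg = 4.53850e+8 ct.
2.64806e+9 − 4.53850e+8 ≈ 2.194e+9 ct.

2.194e+9 carats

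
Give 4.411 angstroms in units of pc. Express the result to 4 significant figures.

1.430 × 10^-26 pc

1 Å = 3.24078 × 10^-27 parsecs.
4.411 × 3.24078 × 10^-27 ≈ 1.430 × 10^-26 pc.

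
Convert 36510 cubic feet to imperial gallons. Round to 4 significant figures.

227400 imperial gallons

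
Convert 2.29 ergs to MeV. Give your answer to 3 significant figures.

1 erg = 624151 MeV.
Then 2.29 × 624151 ≈ 1.43e+6 MeV.

1.43e+6 MeV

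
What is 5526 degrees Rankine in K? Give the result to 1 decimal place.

3070.0 kelvins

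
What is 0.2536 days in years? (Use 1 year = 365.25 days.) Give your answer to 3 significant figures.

1 day = 0.00273785 yr.
Thus 0.2536 × 0.00273785 ≈ 0.000694 yr.

0.000694 yr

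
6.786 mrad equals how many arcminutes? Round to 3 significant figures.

23.3 arcmin

1 mrad = 3.43775 arcminutes.
Then 6.786 × 3.43775 ≈ 23.3 arcmin.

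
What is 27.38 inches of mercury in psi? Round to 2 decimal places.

1 inHg = 0.491154 pounds per square inch.
So 27.38 × 0.491154 ≈ 13.45 psi.

13.45 psi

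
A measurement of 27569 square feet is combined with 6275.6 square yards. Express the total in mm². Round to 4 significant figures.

27569 ft² = 2.56124 × 10^9 mm² and 6275.6 yd² = 5.24720 × 10^9 mm².
2.56124 × 10^9 + 5.24720 × 10^9 ≈ 7.808 × 10^9 mm².

7.808 × 10^9 square millimeters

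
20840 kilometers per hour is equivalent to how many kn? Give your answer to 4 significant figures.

1 kilometer per hour = 0.539957 knots.
20840 × 0.539957 ≈ 11250 kn.

11250 kn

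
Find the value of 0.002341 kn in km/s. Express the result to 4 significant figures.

1 kn = 0.000514444 kilometers per second.
So 0.002341 × 0.000514444 ≈ 1.204e-6 km/s.

1.204e-6 km/s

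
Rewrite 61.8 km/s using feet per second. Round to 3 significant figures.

203000 ft/s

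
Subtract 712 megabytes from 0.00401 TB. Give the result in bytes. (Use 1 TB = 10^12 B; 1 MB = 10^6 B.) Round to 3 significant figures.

0.00401 TB = 4.01000e+9 B and 712 MB = 7.12000e+8 B.
4.01000e+9 − 7.12000e+8 ≈ 3.30e+9 B.

3.30e+9 B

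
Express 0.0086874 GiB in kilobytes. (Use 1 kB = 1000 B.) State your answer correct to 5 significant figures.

9328.0 kB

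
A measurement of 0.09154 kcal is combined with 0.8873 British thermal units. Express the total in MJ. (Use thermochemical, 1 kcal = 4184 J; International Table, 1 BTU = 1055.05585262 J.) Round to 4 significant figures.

0.09154 kcal = 0.000383003 MJ and 0.8873 BTU = 0.000936151 MJ.
0.000383003 + 0.000936151 ≈ 0.001319 MJ.

0.001319 MJ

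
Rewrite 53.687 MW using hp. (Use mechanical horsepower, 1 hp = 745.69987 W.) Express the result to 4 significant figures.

1 megawatt = 1341.02 hp.
53.687 × 1341.02 ≈ 72000 hp.

72000 hp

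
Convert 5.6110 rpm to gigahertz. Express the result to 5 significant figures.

1 rpm = 1.66667e-11 gigahertz.
So 5.6110 × 1.66667e-11 ≈ 9.3517e-11 GHz.

9.3517e-11 gigahertz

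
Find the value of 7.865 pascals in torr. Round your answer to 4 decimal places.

0.0590 torr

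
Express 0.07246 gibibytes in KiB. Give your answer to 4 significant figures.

1 GiB = 1.04858e+6 KiB.
So 0.07246 × 1.04858e+6 ≈ 75980 KiB.

75980 kibibytes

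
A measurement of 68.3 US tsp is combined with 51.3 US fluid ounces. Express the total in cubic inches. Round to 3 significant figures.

113 in³

68.3 US tsp = 20.5434 in³ and 51.3 US fl oz = 92.5805 in³.
20.5434 + 92.5805 ≈ 113 in³.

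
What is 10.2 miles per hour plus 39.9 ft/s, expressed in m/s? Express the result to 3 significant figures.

10.2 mph = 4.55981 m/s and 39.9 ft/s = 12.1615 m/s.
4.55981 + 12.1615 ≈ 16.7 m/s.

16.7 m/s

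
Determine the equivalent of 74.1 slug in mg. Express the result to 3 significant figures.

1 slug = 1.45939 × 10^7 mg.
So 74.1 × 1.45939 × 10^7 ≈ 1.08 × 10^9 mg.

1.08 × 10^9 milligrams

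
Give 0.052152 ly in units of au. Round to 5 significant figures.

3298.1 astronomical units

1 light-year = 63241.1 astronomical units.
Thus 0.052152 × 63241.1 ≈ 3298.1 au.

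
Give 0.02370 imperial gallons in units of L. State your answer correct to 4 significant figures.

0.1077 L

1 imperial gallon = 4.54609 L.
So 0.02370 × 4.54609 ≈ 0.1077 L.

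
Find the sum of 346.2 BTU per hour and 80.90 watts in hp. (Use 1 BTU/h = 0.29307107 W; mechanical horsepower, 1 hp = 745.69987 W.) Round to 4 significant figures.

0.2446 hp

346.2 BTU/h = 0.136062 hp and 80.90 W = 0.108489 hp.
0.136062 + 0.108489 ≈ 0.2446 hp.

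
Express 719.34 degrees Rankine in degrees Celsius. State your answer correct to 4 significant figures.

°R = (°C + 273.15) × 9/5.
Applying the formula gives 126.5 °C.

126.5 °C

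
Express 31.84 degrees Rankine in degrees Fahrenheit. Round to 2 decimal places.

-427.83 °F

°R = °F + 459.67.
Applying the formula gives -427.83 °F.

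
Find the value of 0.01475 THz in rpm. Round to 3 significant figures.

8.85 × 10^11 revolutions per minute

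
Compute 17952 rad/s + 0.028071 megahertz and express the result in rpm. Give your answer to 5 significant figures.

17952 rad/s = 171429 rpm and 0.028071 MHz = 1.68426 × 10^6 rpm.
171429 + 1.68426 × 10^6 ≈ 1.8557 × 10^6 rpm.

1.8557 × 10^6 revolutions per minute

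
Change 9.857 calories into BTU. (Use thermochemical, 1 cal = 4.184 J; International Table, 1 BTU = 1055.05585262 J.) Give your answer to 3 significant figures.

1 cal = 0.00396567 BTU.
Thus 9.857 × 0.00396567 ≈ 0.0391 BTU.

0.0391 British thermal units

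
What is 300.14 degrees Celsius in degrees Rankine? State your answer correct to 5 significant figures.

°R = (°C + 273.15) × 9/5.
Applying the formula gives 1031.9 °R.

1031.9 °R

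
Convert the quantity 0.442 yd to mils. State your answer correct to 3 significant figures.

15900 mil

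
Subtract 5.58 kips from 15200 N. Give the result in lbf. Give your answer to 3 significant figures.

-2160 lbf

15200 N = 3417.10 lbf and 5.58 kip = 5580.00 lbf.
3417.10 − 5580.00 ≈ -2160 lbf.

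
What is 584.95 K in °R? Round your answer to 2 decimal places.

°R = K × 9/5.
Applying the formula gives 1052.91 °R.

1052.91 °R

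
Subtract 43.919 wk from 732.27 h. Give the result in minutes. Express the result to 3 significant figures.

732.27 h = 43936.2 min and 43.919 wk = 442704 min.
43936.2 − 442704 ≈ -399000 min.

-399000 min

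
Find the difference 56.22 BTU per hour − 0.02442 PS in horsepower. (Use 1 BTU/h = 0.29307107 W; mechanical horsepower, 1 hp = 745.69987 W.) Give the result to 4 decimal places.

-0.0020 hp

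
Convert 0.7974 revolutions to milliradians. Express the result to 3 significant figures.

5010 milliradians

1 revolution = 6283.19 milliradians.
Thus 0.7974 × 6283.19 ≈ 5010 mrad.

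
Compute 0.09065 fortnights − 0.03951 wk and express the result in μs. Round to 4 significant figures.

0.09065 fortnight = 1.09650 × 10^11 μs and 0.03951 wk = 2.38956 × 10^10 μs.
1.09650 × 10^11 − 2.38956 × 10^10 ≈ 8.575 × 10^10 μs.

8.575 × 10^10 microseconds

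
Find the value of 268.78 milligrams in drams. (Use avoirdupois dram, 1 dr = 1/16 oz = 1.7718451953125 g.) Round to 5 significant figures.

1 mg = 0.000564383 dr.
Then 268.78 × 0.000564383 ≈ 0.15169 dr.

0.15169 dr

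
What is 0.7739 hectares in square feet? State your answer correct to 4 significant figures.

1 ha = 107639 square feet.
Thus 0.7739 × 107639 ≈ 83300 ft².

83300 ft²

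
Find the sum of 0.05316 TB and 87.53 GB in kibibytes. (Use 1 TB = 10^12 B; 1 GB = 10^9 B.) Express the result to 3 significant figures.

1.37e+8 KiB

0.05316 TB = 5.19141e+7 KiB and 87.53 GB = 8.54785e+7 KiB.
5.19141e+7 + 8.54785e+7 ≈ 1.37e+8 KiB.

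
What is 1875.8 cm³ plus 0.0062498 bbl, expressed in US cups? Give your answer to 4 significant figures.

1875.8 cm³ = 7.92854 US cup and 0.0062498 bbl = 4.19987 US cup.
7.92854 + 4.19987 ≈ 12.13 US cup.

12.13 US cups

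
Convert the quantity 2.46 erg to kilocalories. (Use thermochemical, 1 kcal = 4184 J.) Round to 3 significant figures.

1 erg = 2.39006 × 10^-11 kcal.
2.46 × 2.39006 × 10^-11 ≈ 5.88 × 10^-11 kcal.

5.88 × 10^-11 kcal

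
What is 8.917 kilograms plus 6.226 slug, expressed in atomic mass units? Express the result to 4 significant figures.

8.917 kg = 5.36994e+27 u and 6.226 slug = 5.47182e+28 u.
5.36994e+27 + 5.47182e+28 ≈ 6.009e+28 u.

6.009e+28 u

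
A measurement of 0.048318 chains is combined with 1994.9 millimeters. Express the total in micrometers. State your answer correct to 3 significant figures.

0.048318 chain = 972004 μm and 1994.9 mm = 1.99490 × 10^6 μm.
972004 + 1.99490 × 10^6 ≈ 2.97 × 10^6 μm.

2.97 × 10^6 μm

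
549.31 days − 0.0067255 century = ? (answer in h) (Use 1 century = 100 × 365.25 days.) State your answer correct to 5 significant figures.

549.31 d = 13183.44 h and 0.0067255 century = 5895.573 h.
13183.44 − 5895.573 ≈ 7287.9 h.

7287.9 h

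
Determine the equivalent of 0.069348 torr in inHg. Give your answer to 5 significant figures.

0.0027302 inHg

1 torr = 0.0393701 inHg.
Then 0.069348 × 0.0393701 ≈ 0.0027302 inHg.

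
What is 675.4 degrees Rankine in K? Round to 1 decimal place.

375.2 K

°R = K × 9/5.
Applying the formula gives 375.2 K.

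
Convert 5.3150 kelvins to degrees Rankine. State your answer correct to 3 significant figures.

°R = K × 9/5.
Applying the formula gives 9.57 °R.

9.57 °R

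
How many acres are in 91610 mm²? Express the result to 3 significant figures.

2.26 × 10^-5 acre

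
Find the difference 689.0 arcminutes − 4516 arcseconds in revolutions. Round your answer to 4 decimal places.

0.0284 rev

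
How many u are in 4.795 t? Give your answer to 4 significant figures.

1 metric ton = 6.02214 × 10^29 u.
So 4.795 × 6.02214 × 10^29 ≈ 2.888 × 10^30 u.

2.888 × 10^30 u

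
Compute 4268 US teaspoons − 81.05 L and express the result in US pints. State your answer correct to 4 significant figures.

4268 US tsp = 44.4583 US pt and 81.05 L = 171.289 US pt.
44.4583 − 171.289 ≈ -126.8 US pt.

-126.8 US pt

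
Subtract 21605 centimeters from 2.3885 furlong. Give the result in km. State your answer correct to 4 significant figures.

0.2644 km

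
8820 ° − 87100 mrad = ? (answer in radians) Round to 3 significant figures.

66.8 radians

8820 ° = 153.938 rad and 87100 mrad = 87.1000 rad.
153.938 − 87.1000 ≈ 66.8 rad.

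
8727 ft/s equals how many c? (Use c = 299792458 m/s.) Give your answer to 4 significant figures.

8.873e-6 times the speed of light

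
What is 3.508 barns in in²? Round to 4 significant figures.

1 barn = 1.55000 × 10^-25 in².
So 3.508 × 1.55000 × 10^-25 ≈ 5.437 × 10^-25 in².

5.437 × 10^-25 in²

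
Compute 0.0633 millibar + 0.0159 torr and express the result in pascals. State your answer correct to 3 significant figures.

8.45 Pa

0.0633 mbar = 6.33000 Pa and 0.0159 torr = 2.11983 Pa.
6.33000 + 2.11983 ≈ 8.45 Pa.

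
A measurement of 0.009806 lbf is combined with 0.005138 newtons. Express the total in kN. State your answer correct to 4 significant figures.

0.009806 lbf = 4.36193 × 10^-5 kN and 0.005138 N = 5.13800 × 10^-6 kN.
4.36193 × 10^-5 + 5.13800 × 10^-6 ≈ 4.876 × 10^-5 kN.

4.876 × 10^-5 kN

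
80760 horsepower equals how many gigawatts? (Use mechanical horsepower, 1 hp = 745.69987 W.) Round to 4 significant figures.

0.06022 GW

1 hp = 7.45700 × 10^-7 GW.
Thus 80760 × 7.45700 × 10^-7 ≈ 0.06022 GW.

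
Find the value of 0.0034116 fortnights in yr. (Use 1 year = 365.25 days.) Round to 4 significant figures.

1 fortnight = 0.0383299 years.
0.0034116 × 0.0383299 ≈ 0.0001308 yr.

0.0001308 yr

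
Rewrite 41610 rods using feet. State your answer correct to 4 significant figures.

1 rod = 16.5000 feet.
So 41610 × 16.5000 ≈ 686600 ft.

686600 feet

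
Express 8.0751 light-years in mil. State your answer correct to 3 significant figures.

3.01 × 10^21 mil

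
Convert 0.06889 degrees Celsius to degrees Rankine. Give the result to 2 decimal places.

491.79 °R

°R = (°C + 273.15) × 9/5.
Applying the formula gives 491.79 °R.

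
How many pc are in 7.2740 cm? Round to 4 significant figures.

2.357 × 10^-18 parsecs

1 centimeter = 3.24078 × 10^-19 parsecs.
Then 7.2740 × 3.24078 × 10^-19 ≈ 2.357 × 10^-18 pc.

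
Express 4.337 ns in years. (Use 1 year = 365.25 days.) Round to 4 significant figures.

1.374 × 10^-16 yr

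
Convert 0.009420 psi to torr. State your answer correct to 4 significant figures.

0.4872 torr

1 pound per square inch = 51.7149 torr.
Thus 0.009420 × 51.7149 ≈ 0.4872 torr.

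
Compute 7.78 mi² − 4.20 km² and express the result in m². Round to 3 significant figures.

1.60 × 10^7 square meters

7.78 mi² = 2.01501 × 10^7 m² and 4.20 km² = 4.20000 × 10^6 m².
2.01501 × 10^7 − 4.20000 × 10^6 ≈ 1.60 × 10^7 m².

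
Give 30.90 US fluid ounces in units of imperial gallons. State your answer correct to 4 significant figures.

1 US fl oz = 0.00650527 imp gal.
30.90 × 0.00650527 ≈ 0.2010 imp gal.

0.2010 imp gal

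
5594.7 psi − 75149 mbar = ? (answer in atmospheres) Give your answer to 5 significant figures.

306.53 atm

5594.7 psi = 380.697 atm and 75149 mbar = 74.1663 atm.
380.697 − 74.1663 ≈ 306.53 atm.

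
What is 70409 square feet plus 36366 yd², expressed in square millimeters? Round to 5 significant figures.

70409 ft² = 6.54121e+9 mm² and 36366 yd² = 3.04066e+10 mm².
6.54121e+9 + 3.04066e+10 ≈ 3.6948e+10 mm².

3.6948e+10 mm²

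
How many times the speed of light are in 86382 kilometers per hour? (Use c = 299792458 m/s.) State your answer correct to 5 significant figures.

8.0039 × 10^-5 c

1 kilometer per hour = 9.26567 × 10^-10 times the speed of light.
Then 86382 × 9.26567 × 10^-10 ≈ 8.0039 × 10^-5 c.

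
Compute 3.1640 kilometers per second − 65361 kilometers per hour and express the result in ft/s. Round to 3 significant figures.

-49200 feet per second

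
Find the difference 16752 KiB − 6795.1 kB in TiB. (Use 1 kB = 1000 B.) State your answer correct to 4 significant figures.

9.421e-6 tebibytes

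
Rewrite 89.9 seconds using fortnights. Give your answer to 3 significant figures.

1 second = 8.26720e-7 fortnights.
Then 89.9 × 8.26720e-7 ≈ 7.43e-5 fortnight.

7.43e-5 fortnight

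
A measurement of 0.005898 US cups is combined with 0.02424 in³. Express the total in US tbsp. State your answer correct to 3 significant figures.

0.121 US tablespoons

0.005898 US cup = 0.0943680 US tbsp and 0.02424 in³ = 0.0268634 US tbsp.
0.0943680 + 0.0268634 ≈ 0.121 US tbsp.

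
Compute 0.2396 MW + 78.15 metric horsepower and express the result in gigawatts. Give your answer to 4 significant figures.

0.0002971 GW

0.2396 MW = 0.000239600 GW and 78.15 PS = 5.74792e-5 GW.
0.000239600 + 5.74792e-5 ≈ 0.0002971 GW.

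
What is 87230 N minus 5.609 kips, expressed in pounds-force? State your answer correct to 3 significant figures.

14000 pounds-force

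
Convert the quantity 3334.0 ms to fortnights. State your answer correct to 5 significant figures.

1 millisecond = 8.26720 × 10^-10 fortnights.
3334.0 × 8.26720 × 10^-10 ≈ 2.7563 × 10^-6 fortnight.

2.7563 × 10^-6 fortnight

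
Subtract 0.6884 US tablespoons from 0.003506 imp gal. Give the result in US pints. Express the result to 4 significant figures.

0.01217 US pt

0.003506 imp gal = 0.0336842 US pt and 0.6884 US tbsp = 0.0215125 US pt.
0.0336842 − 0.0215125 ≈ 0.01217 US pt.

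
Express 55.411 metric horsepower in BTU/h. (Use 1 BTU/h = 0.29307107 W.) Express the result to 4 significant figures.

1 metric horsepower = 2509.63 BTU/h.
55.411 × 2509.63 ≈ 139100 BTU/h.

139100 BTU per hour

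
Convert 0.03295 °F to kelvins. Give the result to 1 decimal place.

255.4 kelvins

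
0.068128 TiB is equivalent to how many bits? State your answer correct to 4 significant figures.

1 TiB = 8.79609 × 10^12 bits.
So 0.068128 × 8.79609 × 10^12 ≈ 5.993 × 10^11 bit.

5.993 × 10^11 bits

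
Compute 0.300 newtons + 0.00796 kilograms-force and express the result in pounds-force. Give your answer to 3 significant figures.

0.0850 pounds-force

0.300 N = 0.0674427 lbf and 0.00796 kgf = 0.0175488 lbf.
0.0674427 + 0.0175488 ≈ 0.0850 lbf.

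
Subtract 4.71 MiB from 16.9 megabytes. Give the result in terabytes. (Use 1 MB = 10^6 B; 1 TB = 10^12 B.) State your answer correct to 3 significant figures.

16.9 MB = 1.69000e-5 TB and 4.71 MiB = 4.93879e-6 TB.
1.69000e-5 − 4.93879e-6 ≈ 1.20e-5 TB.

1.20e-5 terabytes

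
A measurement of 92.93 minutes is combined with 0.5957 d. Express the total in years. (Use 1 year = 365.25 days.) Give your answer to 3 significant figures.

0.00181 yr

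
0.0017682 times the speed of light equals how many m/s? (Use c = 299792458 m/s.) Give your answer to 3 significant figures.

1 c = 2.99792e+8 m/s.
0.0017682 × 2.99792e+8 ≈ 530000 m/s.

530000 meters per second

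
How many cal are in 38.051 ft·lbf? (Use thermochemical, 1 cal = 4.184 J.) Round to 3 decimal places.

12.330 cal

1 foot-pound = 0.324048 cal.
Then 38.051 × 0.324048 ≈ 12.330 cal.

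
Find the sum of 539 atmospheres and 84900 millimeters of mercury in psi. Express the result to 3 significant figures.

539 atm = 7921.12 psi and 84900 mmHg = 1641.69 psi.
7921.12 + 1641.69 ≈ 9560 psi.

9560 pounds per square inch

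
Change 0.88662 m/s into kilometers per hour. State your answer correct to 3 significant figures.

1 m/s = 3.60000 km/h.
Thus 0.88662 × 3.60000 ≈ 3.19 km/h.

3.19 kilometers per hour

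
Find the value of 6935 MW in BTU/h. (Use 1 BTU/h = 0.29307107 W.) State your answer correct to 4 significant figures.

2.366e+10 BTU/h

1 megawatt = 3.41214e+6 BTU/h.
So 6935 × 3.41214e+6 ≈ 2.366e+10 BTU/h.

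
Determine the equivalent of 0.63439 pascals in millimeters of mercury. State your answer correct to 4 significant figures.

1 pascal = 0.00750062 millimeters of mercury.
0.63439 × 0.00750062 ≈ 0.004758 mmHg.

0.004758 mmHg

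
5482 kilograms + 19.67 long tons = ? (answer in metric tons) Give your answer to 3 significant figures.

25.5 t

5482 kg = 5.48200 t and 19.67 long ton = 19.9856 t.
5.48200 + 19.9856 ≈ 25.5 t.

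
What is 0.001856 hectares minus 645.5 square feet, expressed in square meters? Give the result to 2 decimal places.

-41.41 square meters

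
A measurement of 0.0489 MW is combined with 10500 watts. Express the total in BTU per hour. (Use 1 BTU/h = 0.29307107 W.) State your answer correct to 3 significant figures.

203000 BTU/h

0.0489 MW = 166854 BTU/h and 10500 W = 35827.5 BTU/h.
166854 + 35827.5 ≈ 203000 BTU/h.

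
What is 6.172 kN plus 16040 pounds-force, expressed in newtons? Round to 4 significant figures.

77520 N

6.172 kN = 6172.00 N and 16040 lbf = 71349.5 N.
6172.00 + 71349.5 ≈ 77520 N.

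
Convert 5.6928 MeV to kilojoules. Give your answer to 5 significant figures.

1 megaelectronvolt = 1.60218 × 10^-16 kJ.
Thus 5.6928 × 1.60218 × 10^-16 ≈ 9.1209 × 10^-16 kJ.

9.1209 × 10^-16 kilojoules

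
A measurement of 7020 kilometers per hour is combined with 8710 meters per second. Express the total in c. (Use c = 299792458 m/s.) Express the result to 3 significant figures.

7020 km/h = 6.50450 × 10^-6 c and 8710 m/s = 2.90534 × 10^-5 c.
6.50450 × 10^-6 + 2.90534 × 10^-5 ≈ 3.56 × 10^-5 c.

3.56 × 10^-5 c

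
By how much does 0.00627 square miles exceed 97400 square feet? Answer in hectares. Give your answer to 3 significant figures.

0.719 ha

0.00627 mi² = 1.62392 ha and 97400 ft² = 0.904876 ha.
1.62392 − 0.904876 ≈ 0.719 ha.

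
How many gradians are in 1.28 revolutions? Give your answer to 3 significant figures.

1 revolution = 400.000 grad.
Thus 1.28 × 400.000 ≈ 512 grad.

512 gradians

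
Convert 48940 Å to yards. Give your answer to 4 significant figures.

5.352 × 10^-6 yd

1 Å = 1.09361 × 10^-10 yd.
Then 48940 × 1.09361 × 10^-10 ≈ 5.352 × 10^-6 yd.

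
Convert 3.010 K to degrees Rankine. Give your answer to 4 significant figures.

5.418 degrees Rankine

°R = K × 9/5.
Applying the formula gives 5.418 °R.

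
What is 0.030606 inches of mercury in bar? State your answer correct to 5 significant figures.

0.0010364 bar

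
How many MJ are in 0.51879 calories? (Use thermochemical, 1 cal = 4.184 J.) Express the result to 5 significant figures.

1 calorie = 4.18400e-6 megajoules.
Thus 0.51879 × 4.18400e-6 ≈ 2.1706e-6 MJ.

2.1706e-6 megajoules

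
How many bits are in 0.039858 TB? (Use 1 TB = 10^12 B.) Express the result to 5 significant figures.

1 terabyte = 8.00000e+12 bit.
Thus 0.039858 × 8.00000e+12 ≈ 3.1886e+11 bit.

3.1886e+11 bit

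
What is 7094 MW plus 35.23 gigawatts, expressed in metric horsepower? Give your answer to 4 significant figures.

5.754e+7 PS

7094 MW = 9.64516e+6 PS and 35.23 GW = 4.78995e+7 PS.
9.64516e+6 + 4.78995e+7 ≈ 5.754e+7 PS.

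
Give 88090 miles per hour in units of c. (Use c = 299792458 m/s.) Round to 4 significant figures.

0.0001314 times the speed of light

1 mile per hour = 1.49116 × 10^-9 c.
88090 × 1.49116 × 10^-9 ≈ 0.0001314 c.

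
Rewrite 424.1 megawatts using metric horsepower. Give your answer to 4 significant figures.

1 megawatt = 1359.62 PS.
Thus 424.1 × 1359.62 ≈ 576600 PS.

576600 metric horsepower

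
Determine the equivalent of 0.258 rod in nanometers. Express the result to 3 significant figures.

1.30 × 10^9 nanometers

1 rod = 5.02920 × 10^9 nm.
Then 0.258 × 5.02920 × 10^9 ≈ 1.30 × 10^9 nm.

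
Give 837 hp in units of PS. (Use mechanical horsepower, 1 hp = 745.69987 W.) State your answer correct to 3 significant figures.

849 metric horsepower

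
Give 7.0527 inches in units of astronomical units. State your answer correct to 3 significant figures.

1 inch = 1.69789e-13 au.
Then 7.0527 × 1.69789e-13 ≈ 1.20e-12 au.

1.20e-12 astronomical units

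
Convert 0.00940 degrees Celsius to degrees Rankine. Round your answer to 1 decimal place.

491.7 °R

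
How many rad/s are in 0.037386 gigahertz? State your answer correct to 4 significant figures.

2.349e+8 rad/s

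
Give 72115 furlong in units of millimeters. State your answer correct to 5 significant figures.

1 furlong = 201168 millimeters.
So 72115 × 201168 ≈ 1.4507 × 10^10 mm.

1.4507 × 10^10 mm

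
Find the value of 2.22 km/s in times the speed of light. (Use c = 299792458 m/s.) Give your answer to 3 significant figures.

1 km/s = 3.33564e-6 times the speed of light.
2.22 × 3.33564e-6 ≈ 7.41e-6 c.

7.41e-6 c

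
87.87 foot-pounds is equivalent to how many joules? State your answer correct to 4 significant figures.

119.1 joules

1 ft·lbf = 1.35582 J.
Thus 87.87 × 1.35582 ≈ 119.1 J.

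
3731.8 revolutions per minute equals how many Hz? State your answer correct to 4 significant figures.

62.20 Hz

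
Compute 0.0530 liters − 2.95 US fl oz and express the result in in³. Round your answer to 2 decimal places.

0.0530 L = 3.23426 in³ and 2.95 US fl oz = 5.32383 in³.
3.23426 − 5.32383 ≈ -2.09 in³.

-2.09 cubic inches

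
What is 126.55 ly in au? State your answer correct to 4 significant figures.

1 light-year = 63241.1 astronomical units.
126.55 × 63241.1 ≈ 8.003 × 10^6 au.

8.003 × 10^6 astronomical units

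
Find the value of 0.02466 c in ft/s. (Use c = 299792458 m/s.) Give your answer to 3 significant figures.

2.43 × 10^7 feet per second

1 speed of light = 9.83571 × 10^8 feet per second.
Then 0.02466 × 9.83571 × 10^8 ≈ 2.43 × 10^7 ft/s.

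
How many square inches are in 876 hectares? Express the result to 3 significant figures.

1.36 × 10^10 square inches

1 ha = 1.55000 × 10^7 in².
So 876 × 1.55000 × 10^7 ≈ 1.36 × 10^10 in².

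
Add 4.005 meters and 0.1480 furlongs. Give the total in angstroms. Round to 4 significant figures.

4.005 m = 4.00500e+10 Å and 0.1480 furlong = 2.97729e+11 Å.
4.00500e+10 + 2.97729e+11 ≈ 3.378e+11 Å.

3.378e+11 Å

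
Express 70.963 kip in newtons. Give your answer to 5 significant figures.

315660 N

1 kip = 4448.22 N.
Then 70.963 × 4448.22 ≈ 315660 N.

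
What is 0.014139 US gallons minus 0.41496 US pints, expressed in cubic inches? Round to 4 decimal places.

-8.7159 in³

0.014139 US gal = 3.26611 in³ and 0.41496 US pt = 11.9820 in³.
3.26611 − 11.9820 ≈ -8.7159 in³.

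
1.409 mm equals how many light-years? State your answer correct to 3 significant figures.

1 millimeter = 1.05700e-19 ly.
Thus 1.409 × 1.05700e-19 ≈ 1.49e-19 ly.

1.49e-19 light-years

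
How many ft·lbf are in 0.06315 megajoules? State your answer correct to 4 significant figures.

46580 foot-pounds

1 MJ = 737562 foot-pounds.
Then 0.06315 × 737562 ≈ 46580 ft·lbf.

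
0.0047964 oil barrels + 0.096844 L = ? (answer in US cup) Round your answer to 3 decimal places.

3.633 US cups

0.0047964 bbl = 3.22318 US cup and 0.096844 L = 0.409336 US cup.
3.22318 + 0.409336 ≈ 3.633 US cup.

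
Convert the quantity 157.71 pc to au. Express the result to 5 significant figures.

1 parsec = 206265 au.
So 157.71 × 206265 ≈ 3.2530e+7 au.

3.2530e+7 astronomical units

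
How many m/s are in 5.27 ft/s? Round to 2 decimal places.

1.61 m/s

1 ft/s = 0.304800 m/s.
5.27 × 0.304800 ≈ 1.61 m/s.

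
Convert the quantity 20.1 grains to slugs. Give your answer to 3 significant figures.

1 grain = 4.44014e-6 slugs.
Then 20.1 × 4.44014e-6 ≈ 8.92e-5 slug.

8.92e-5 slugs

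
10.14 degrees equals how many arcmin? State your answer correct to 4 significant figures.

608.4 arcmin

1 degree = 60.0000 arcmin.
Thus 10.14 × 60.0000 ≈ 608.4 arcmin.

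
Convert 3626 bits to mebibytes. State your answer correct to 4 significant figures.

0.0004323 MiB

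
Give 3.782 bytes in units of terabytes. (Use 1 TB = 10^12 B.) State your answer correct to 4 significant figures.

3.782e-12 TB

1 B = 1.00000e-12 TB.
Then 3.782 × 1.00000e-12 ≈ 3.782e-12 TB.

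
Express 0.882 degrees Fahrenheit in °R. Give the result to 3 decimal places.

460.552 degrees Rankine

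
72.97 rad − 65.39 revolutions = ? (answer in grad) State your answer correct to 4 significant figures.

72.97 rad = 4645.41 grad and 65.39 rev = 26156.0 grad.
4645.41 − 26156.0 ≈ -21510 grad.

-21510 grad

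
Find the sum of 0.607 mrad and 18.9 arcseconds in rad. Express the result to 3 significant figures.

0.000699 radians

0.607 mrad = 0.000607000 rad and 18.9 arcsec = 9.16298 × 10^-5 rad.
0.000607000 + 9.16298 × 10^-5 ≈ 0.000699 rad.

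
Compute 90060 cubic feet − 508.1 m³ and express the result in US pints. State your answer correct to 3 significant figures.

4.32e+6 US pints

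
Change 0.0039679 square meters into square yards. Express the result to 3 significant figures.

1 square meter = 1.19599 square yards.
Thus 0.0039679 × 1.19599 ≈ 0.00475 yd².

0.00475 yd²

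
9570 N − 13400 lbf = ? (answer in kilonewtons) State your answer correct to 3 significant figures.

-50.0 kN

9570 N = 9.57000 kN and 13400 lbf = 59.6062 kN.
9.57000 − 59.6062 ≈ -50.0 kN.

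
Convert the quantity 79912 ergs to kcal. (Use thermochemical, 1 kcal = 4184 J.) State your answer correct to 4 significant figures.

1.910 × 10^-6 kilocalories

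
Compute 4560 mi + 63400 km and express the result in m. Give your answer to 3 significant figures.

4560 mi = 7.33861 × 10^6 m and 63400 km = 6.34000 × 10^7 m.
7.33861 × 10^6 + 6.34000 × 10^7 ≈ 7.07 × 10^7 m.

7.07 × 10^7 m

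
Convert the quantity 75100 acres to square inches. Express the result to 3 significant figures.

4.71 × 10^11 square inches

1 acre = 6.27264 × 10^6 in².
Then 75100 × 6.27264 × 10^6 ≈ 4.71 × 10^11 in².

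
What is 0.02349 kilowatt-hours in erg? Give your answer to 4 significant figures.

8.456 × 10^11 erg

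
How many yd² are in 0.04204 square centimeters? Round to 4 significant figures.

5.028e-6 yd²

1 square centimeter = 0.000119599 yd².
0.04204 × 0.000119599 ≈ 5.028e-6 yd².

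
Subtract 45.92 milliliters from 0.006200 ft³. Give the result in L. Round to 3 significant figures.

0.006200 ft³ = 0.175564 L and 45.92 mL = 0.0459200 L.
0.175564 − 0.0459200 ≈ 0.130 L.

0.130 L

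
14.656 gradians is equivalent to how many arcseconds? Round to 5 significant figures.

47485 arcsec

1 grad = 3240.00 arcsec.
Thus 14.656 × 3240.00 ≈ 47485 arcsec.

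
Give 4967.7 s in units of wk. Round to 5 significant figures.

0.0082138 weeks

1 second = 1.65344 × 10^-6 wk.
4967.7 × 1.65344 × 10^-6 ≈ 0.0082138 wk.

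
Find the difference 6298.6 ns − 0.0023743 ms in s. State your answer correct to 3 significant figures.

6298.6 ns = 6.29860 × 10^-6 s and 0.0023743 ms = 2.37430 × 10^-6 s.
6.29860 × 10^-6 − 2.37430 × 10^-6 ≈ 3.92 × 10^-6 s.

3.92 × 10^-6 s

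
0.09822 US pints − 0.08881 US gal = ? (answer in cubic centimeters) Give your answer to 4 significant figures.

-289.7 cubic centimeters

0.09822 US pt = 46.4754 cm³ and 0.08881 US gal = 336.182 cm³.
46.4754 − 336.182 ≈ -289.7 cm³.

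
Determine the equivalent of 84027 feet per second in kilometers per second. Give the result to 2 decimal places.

25.61 km/s

1 ft/s = 0.000304800 kilometers per second.
Thus 84027 × 0.000304800 ≈ 25.61 km/s.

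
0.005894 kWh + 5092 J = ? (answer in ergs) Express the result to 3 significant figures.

2.63 × 10^11 erg

0.005894 kWh = 2.12184 × 10^11 erg and 5092 J = 5.09200 × 10^10 erg.
2.12184 × 10^11 + 5.09200 × 10^10 ≈ 2.63 × 10^11 erg.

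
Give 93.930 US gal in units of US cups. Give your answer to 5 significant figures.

1502.9 US cup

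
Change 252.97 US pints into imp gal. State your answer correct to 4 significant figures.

1 US pt = 0.104084 imp gal.
Then 252.97 × 0.104084 ≈ 26.33 imp gal.

26.33 imp gal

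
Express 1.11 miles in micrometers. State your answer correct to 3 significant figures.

1 mi = 1.60934e+9 μm.
Then 1.11 × 1.60934e+9 ≈ 1.79e+9 μm.

1.79e+9 μm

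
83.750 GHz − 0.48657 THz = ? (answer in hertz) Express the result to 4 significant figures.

83.750 GHz = 8.37500e+10 Hz and 0.48657 THz = 4.86570e+11 Hz.
8.37500e+10 − 4.86570e+11 ≈ -4.028e+11 Hz.

-4.028e+11 hertz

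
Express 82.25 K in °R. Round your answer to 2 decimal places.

°R = K × 9/5.
Applying the formula gives 148.05 °R.

148.05 °R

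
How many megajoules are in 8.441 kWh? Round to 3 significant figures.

30.4 MJ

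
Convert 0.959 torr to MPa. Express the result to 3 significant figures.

0.000128 megapascals

1 torr = 0.000133322 megapascals.
Then 0.959 × 0.000133322 ≈ 0.000128 MPa.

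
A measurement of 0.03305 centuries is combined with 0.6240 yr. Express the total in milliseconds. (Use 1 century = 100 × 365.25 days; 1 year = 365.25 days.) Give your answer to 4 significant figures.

1.240 × 10^11 ms

0.03305 century = 1.04298 × 10^11 ms and 0.6240 yr = 1.96919 × 10^10 ms.
1.04298 × 10^11 + 1.96919 × 10^10 ≈ 1.240 × 10^11 ms.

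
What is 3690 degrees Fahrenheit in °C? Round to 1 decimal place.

2032.2 degrees Celsius

°F = °C × 9/5 + 32.
Applying the formula gives 2032.2 °C.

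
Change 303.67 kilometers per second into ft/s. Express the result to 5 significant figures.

1 kilometer per second = 3280.84 feet per second.
303.67 × 3280.84 ≈ 996290 ft/s.

996290 ft/s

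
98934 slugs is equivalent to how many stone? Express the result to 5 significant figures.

1 slug = 2.298146 st.
So 98934 × 2.298146 ≈ 227360 st.

227360 st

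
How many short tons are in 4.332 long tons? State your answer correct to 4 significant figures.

4.852 short tons

1 long ton = 1.12000 short tons.
So 4.332 × 1.12000 ≈ 4.852 short ton.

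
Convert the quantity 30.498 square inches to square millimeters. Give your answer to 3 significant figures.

19700 square millimeters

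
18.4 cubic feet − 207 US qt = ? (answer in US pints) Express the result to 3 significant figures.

18.4 ft³ = 1101.13 US pt and 207 US qt = 414.000 US pt.
1101.13 − 414.000 ≈ 687 US pt.

687 US pt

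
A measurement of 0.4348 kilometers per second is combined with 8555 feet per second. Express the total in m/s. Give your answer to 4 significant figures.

0.4348 km/s = 434.800 m/s and 8555 ft/s = 2607.56 m/s.
434.800 + 2607.56 ≈ 3042 m/s.

3042 m/s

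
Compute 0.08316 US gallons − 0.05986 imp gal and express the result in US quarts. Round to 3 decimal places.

0.045 US quarts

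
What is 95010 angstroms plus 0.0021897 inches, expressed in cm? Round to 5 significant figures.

0.0065119 centimeters

95010 Å = 0.000950100 cm and 0.0021897 in = 0.00556184 cm.
0.000950100 + 0.00556184 ≈ 0.0065119 cm.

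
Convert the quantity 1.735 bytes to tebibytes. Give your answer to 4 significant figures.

1 B = 9.09495e-13 TiB.
Thus 1.735 × 9.09495e-13 ≈ 1.578e-12 TiB.

1.578e-12 tebibytes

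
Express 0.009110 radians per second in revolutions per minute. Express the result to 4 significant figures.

0.08699 rpm

1 rad/s = 9.54930 rpm.
Then 0.009110 × 9.54930 ≈ 0.08699 rpm.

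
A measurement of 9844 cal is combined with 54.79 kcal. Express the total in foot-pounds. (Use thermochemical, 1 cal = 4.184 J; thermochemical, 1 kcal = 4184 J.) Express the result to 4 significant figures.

199500 foot-pounds

9844 cal = 30378.2 ft·lbf and 54.79 kcal = 169080 ft·lbf.
30378.2 + 169080 ≈ 199500 ft·lbf.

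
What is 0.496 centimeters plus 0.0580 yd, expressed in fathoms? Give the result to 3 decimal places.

0.496 cm = 0.00271216 fathom and 0.0580 yd = 0.0290000 fathom.
0.00271216 + 0.0290000 ≈ 0.032 fathom.

0.032 fathoms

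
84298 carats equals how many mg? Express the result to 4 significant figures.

1.686e+7 milligrams

1 ct = 200.000 mg.
Then 84298 × 200.000 ≈ 1.686e+7 mg.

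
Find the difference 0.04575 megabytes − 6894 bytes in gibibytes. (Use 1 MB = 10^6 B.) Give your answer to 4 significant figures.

0.04575 MB = 4.26080 × 10^-5 GiB and 6894 B = 6.42054 × 10^-6 GiB.
4.26080 × 10^-5 − 6.42054 × 10^-6 ≈ 3.619 × 10^-5 GiB.

3.619 × 10^-5 GiB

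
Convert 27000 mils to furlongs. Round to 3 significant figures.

0.00341 furlongs

1 mil = 1.26263e-7 furlongs.
So 27000 × 1.26263e-7 ≈ 0.00341 furlong.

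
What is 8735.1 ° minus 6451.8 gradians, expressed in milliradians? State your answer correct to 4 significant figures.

8735.1 ° = 152456 mrad and 6451.8 grad = 101345 mrad.
152456 − 101345 ≈ 51110 mrad.

51110 milliradians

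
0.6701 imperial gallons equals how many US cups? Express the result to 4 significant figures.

12.88 US cups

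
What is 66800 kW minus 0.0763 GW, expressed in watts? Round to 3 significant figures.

-9.50 × 10^6 watts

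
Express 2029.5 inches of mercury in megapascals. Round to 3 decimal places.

6.873 MPa

1 inch of mercury = 0.00338639 megapascals.
Then 2029.5 × 0.00338639 ≈ 6.873 MPa.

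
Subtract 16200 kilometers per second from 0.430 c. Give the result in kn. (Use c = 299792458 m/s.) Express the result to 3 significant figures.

2.19 × 10^8 knots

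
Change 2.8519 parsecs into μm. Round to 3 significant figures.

8.80 × 10^22 μm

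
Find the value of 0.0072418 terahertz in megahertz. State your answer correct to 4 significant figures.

1 THz = 1.00000e+6 MHz.
Then 0.0072418 × 1.00000e+6 ≈ 7242 MHz.

7242 MHz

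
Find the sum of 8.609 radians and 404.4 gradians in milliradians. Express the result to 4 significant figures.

14960 milliradians

8.609 rad = 8609.00 mrad and 404.4 grad = 6352.30 mrad.
8609.00 + 6352.30 ≈ 14960 mrad.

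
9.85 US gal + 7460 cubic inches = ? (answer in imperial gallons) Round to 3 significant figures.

9.85 US gal = 8.20184 imp gal and 7460 in³ = 26.8907 imp gal.
8.20184 + 26.8907 ≈ 35.1 imp gal.

35.1 imp gal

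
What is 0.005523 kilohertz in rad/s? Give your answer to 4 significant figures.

1 kHz = 6283.19 radians per second.
Thus 0.005523 × 6283.19 ≈ 34.70 rad/s.

34.70 rad/s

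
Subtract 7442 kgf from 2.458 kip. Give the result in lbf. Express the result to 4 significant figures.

-13950 lbf

2.458 kip = 2458.00 lbf and 7442 kgf = 16406.8 lbf.
2458.00 − 16406.8 ≈ -13950 lbf.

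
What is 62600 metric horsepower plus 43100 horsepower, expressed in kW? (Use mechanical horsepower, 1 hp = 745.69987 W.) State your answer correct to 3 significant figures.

78200 kW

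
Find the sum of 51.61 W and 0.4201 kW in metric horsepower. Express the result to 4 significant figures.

51.61 W = 0.0701701 PS and 0.4201 kW = 0.571177 PS.
0.0701701 + 0.571177 ≈ 0.6413 PS.

0.6413 PS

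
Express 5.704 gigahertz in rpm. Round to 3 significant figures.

3.42 × 10^11 revolutions per minute

1 GHz = 6.00000 × 10^10 revolutions per minute.
So 5.704 × 6.00000 × 10^10 ≈ 3.42 × 10^11 rpm.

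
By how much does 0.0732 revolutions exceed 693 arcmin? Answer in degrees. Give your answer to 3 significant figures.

0.0732 rev = 26.3520 ° and 693 arcmin = 11.5500 °.
26.3520 − 11.5500 ≈ 14.8 °.

14.8 degrees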